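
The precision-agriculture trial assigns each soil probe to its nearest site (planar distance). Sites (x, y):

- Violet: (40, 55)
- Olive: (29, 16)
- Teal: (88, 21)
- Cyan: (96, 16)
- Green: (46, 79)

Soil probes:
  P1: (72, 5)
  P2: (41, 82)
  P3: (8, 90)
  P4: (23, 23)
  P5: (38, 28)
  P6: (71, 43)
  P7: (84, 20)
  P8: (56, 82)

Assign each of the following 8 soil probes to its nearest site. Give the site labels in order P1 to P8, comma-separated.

P1 → Teal (d²=512.00)
P2 → Green (d²=34.00)
P3 → Green (d²=1565.00)
P4 → Olive (d²=85.00)
P5 → Olive (d²=225.00)
P6 → Teal (d²=773.00)
P7 → Teal (d²=17.00)
P8 → Green (d²=109.00)

Teal, Green, Green, Olive, Olive, Teal, Teal, Green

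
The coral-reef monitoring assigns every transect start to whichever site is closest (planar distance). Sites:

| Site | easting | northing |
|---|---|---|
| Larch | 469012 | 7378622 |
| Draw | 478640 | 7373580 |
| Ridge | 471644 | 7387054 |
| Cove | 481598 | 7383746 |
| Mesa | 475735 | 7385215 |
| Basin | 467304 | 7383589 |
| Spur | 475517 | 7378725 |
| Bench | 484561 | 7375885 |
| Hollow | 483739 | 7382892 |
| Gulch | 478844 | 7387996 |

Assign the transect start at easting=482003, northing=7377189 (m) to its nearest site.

Bench

Squared distances to each site:
Larch: 170819570.000; Draw: 24334650.000; Ridge: 204627106.000; Cove: 43158274.000; Mesa: 103704500.000; Basin: 257020601.000; Spur: 44427492.000; Bench: 8243780.000; Hollow: 35537905.000; Gulch: 126770530.000.
Minimum at Bench.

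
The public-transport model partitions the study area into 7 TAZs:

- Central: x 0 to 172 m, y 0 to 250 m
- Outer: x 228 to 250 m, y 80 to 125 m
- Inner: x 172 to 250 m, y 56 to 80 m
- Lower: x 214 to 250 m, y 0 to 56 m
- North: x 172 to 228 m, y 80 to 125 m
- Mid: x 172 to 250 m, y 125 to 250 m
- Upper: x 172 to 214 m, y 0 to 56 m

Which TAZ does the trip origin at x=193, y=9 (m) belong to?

The point has x = 193 and y = 9.
Only Upper satisfies 172 ≤ x ≤ 214 and 0 ≤ y ≤ 56.

Upper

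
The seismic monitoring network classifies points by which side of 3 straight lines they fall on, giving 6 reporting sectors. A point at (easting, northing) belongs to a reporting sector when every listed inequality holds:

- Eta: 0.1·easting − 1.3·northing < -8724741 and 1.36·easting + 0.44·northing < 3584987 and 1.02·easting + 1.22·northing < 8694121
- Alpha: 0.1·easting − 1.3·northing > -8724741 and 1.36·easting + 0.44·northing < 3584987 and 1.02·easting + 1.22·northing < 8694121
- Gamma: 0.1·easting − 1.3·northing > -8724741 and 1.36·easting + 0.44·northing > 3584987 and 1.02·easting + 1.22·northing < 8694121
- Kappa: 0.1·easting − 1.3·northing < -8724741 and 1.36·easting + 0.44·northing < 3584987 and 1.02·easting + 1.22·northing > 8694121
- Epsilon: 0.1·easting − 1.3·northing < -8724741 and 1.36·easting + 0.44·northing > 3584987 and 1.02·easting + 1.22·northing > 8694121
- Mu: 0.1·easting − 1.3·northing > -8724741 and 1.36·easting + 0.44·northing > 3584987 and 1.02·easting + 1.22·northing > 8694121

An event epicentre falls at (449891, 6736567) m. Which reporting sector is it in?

Alpha

0.1·449891 − 1.3·6736567 = -8712548.000, which is > -8724741
1.36·449891 + 0.44·6736567 = 3575941.240, which is < 3584987
1.02·449891 + 1.22·6736567 = 8677500.560, which is < 8694121
This sign pattern matches Alpha.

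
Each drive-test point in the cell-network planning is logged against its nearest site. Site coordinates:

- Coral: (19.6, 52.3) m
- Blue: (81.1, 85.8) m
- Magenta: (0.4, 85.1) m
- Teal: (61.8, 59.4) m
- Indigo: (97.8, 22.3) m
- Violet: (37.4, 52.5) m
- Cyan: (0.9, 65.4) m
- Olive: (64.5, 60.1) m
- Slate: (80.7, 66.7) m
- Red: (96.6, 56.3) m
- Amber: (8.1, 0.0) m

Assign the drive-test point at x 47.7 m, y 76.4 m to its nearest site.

Teal

Squared distances to each site:
Coral: 1370.420; Blue: 1203.920; Magenta: 2312.980; Teal: 487.810; Indigo: 5436.820; Violet: 677.300; Cyan: 2311.240; Olive: 547.930; Slate: 1183.090; Red: 2795.220; Amber: 7405.120.
Minimum at Teal.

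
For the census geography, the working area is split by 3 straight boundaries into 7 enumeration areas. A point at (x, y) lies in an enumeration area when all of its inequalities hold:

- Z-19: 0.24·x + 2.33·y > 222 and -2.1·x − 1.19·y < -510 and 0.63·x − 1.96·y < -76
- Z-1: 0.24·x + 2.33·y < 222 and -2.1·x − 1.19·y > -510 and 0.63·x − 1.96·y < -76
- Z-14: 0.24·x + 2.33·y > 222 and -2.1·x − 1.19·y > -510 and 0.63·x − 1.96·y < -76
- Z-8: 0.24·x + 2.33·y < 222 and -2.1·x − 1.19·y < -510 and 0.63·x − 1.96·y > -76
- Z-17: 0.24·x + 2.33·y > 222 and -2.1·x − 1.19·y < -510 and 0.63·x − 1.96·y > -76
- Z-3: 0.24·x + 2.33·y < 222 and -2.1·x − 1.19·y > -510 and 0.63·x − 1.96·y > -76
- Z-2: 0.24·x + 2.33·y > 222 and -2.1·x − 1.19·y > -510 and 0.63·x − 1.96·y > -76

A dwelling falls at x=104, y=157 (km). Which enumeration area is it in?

0.24·104 + 2.33·157 = 390.770, which is > 222
-2.1·104 − 1.19·157 = -405.230, which is > -510
0.63·104 − 1.96·157 = -242.200, which is < -76
This sign pattern matches Z-14.

Z-14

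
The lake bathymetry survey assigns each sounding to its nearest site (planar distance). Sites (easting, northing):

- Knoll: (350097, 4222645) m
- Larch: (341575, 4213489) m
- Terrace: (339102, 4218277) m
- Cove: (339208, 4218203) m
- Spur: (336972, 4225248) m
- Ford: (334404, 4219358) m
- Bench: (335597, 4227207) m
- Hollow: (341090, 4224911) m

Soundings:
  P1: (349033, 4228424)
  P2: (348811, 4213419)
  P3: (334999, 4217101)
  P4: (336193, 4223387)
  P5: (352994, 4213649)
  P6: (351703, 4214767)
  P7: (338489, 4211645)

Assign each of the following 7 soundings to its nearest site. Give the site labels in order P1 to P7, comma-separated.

P1 → Knoll (d²=34528937.00)
P2 → Larch (d²=52364596.00)
P3 → Ford (d²=5448074.00)
P4 → Spur (d²=4070162.00)
P5 → Knoll (d²=89320625.00)
P6 → Knoll (d²=64642120.00)
P7 → Larch (d²=12923732.00)

Knoll, Larch, Ford, Spur, Knoll, Knoll, Larch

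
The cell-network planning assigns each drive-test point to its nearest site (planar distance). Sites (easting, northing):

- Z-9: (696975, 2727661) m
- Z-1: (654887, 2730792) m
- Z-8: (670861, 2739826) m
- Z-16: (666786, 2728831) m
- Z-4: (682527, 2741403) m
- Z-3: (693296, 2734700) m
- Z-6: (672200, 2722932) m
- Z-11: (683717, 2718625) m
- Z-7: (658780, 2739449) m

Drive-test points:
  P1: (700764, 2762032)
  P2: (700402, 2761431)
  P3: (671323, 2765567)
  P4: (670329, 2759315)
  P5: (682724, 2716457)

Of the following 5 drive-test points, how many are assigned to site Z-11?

P1 → Z-4
P2 → Z-4
P3 → Z-8
P4 → Z-8
P5 → Z-11
1 of the 5 goes to Z-11.

1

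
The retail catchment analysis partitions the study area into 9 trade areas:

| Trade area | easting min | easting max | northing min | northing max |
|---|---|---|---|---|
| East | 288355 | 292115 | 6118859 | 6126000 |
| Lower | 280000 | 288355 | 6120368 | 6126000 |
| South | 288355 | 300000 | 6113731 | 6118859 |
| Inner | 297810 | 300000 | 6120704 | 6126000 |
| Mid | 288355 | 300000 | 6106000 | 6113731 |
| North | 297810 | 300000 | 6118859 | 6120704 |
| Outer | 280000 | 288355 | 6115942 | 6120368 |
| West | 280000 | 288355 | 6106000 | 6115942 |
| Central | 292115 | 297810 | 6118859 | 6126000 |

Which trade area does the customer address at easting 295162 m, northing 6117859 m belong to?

The point has easting = 295162 and northing = 6117859.
Only South satisfies 288355 ≤ easting ≤ 300000 and 6113731 ≤ northing ≤ 6118859.

South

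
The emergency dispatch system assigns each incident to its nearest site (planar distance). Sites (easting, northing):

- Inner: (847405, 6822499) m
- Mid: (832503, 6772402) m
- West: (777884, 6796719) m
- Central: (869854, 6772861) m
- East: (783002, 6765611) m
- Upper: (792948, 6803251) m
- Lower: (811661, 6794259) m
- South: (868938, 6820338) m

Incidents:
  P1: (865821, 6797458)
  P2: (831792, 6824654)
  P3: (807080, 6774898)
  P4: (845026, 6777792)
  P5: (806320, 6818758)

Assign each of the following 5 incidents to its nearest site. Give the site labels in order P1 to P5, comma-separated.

South, Inner, Lower, Mid, Upper

P1 → South (d²=533210089.00)
P2 → Inner (d²=248409794.00)
P3 → Lower (d²=395833882.00)
P4 → Mid (d²=185877629.00)
P5 → Upper (d²=419277433.00)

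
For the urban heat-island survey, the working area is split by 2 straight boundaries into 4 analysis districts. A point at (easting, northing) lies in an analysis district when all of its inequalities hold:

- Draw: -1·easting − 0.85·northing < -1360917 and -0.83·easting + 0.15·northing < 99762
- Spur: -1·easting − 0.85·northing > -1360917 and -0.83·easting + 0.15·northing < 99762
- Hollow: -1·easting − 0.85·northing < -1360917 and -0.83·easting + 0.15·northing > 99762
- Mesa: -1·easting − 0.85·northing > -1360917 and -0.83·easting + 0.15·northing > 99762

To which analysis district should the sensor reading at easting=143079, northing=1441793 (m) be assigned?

Draw

-1·143079 − 0.85·1441793 = -1368603.050, which is < -1360917
-0.83·143079 + 0.15·1441793 = 97513.380, which is < 99762
This sign pattern matches Draw.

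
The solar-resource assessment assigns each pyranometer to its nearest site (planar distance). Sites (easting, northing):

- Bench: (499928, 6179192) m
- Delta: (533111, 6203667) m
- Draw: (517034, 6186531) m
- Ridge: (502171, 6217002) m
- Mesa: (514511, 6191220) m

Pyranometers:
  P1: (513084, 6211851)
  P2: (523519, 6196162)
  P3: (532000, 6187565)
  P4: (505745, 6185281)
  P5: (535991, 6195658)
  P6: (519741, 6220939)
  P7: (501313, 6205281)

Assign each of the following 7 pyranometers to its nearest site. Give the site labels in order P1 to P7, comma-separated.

P1 → Ridge (d²=145626370.00)
P2 → Mesa (d²=105567428.00)
P3 → Draw (d²=225050312.00)
P4 → Bench (d²=70913410.00)
P5 → Delta (d²=72438481.00)
P6 → Ridge (d²=324204869.00)
P7 → Ridge (d²=138118005.00)

Ridge, Mesa, Draw, Bench, Delta, Ridge, Ridge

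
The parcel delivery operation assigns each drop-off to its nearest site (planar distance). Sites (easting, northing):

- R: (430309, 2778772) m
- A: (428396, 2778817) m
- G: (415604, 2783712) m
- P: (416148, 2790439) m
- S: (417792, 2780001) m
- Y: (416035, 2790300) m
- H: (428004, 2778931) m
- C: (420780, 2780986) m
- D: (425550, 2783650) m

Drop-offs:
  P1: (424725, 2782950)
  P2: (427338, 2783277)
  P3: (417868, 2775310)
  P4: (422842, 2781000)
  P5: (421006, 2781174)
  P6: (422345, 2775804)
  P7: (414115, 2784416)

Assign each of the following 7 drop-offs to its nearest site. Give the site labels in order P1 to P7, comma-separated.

P1 → D (d²=1170625.00)
P2 → D (d²=3336073.00)
P3 → S (d²=22011257.00)
P4 → C (d²=4252040.00)
P5 → C (d²=86420.00)
P6 → C (d²=29302349.00)
P7 → G (d²=2712737.00)

D, D, S, C, C, C, G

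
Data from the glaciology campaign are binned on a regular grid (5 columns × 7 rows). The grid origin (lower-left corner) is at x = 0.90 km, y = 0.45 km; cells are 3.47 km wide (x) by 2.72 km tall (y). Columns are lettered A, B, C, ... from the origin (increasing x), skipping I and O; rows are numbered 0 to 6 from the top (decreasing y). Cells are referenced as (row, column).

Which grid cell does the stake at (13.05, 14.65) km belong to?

Column index: ⌊(13.05 − 0.90) / 3.47⌋ = ⌊3.501⌋ = 3 → column D
Row offset from origin: ⌊(14.65 − 0.45) / 2.72⌋ = ⌊5.221⌋ = 5 → row 1 (counted from top)

(1, D)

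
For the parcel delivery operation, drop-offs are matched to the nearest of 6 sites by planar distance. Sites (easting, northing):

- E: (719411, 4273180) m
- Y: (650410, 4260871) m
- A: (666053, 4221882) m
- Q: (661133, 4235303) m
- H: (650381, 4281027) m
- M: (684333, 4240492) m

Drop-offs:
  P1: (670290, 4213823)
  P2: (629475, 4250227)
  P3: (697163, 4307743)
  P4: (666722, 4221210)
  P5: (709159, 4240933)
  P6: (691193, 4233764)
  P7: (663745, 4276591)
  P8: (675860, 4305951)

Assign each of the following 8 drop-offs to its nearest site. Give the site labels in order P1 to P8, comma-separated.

A, Y, E, A, M, M, H, H

P1 → A (d²=82899650.00)
P2 → Y (d²=551568961.00)
P3 → E (d²=1689574473.00)
P4 → A (d²=899145.00)
P5 → M (d²=616524757.00)
P6 → M (d²=92325584.00)
P7 → H (d²=198274592.00)
P8 → H (d²=1270385217.00)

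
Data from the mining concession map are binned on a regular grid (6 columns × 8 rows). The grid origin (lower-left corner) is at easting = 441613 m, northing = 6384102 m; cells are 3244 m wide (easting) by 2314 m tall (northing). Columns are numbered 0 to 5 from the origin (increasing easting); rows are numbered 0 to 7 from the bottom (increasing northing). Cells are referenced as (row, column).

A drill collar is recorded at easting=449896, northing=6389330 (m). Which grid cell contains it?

(2, 2)

Column index: ⌊(449896 − 441613) / 3244⌋ = ⌊2.553⌋ = 2
Row offset from origin: ⌊(6389330 − 6384102) / 2314⌋ = ⌊2.259⌋ = 2 → row 2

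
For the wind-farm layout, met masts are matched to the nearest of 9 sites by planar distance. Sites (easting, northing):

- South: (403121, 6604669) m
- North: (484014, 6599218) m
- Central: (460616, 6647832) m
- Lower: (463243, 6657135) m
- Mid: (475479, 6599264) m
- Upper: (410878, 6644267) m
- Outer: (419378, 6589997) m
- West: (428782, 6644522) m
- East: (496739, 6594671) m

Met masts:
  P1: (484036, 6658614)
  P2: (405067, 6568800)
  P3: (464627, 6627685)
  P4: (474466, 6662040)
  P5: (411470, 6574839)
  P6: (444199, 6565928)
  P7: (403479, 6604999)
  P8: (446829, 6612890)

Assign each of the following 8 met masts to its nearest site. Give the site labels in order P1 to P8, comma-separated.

P1 → Lower (d²=434536290.00)
P2 → Outer (d²=654117530.00)
P3 → Central (d²=421989730.00)
P4 → Lower (d²=150014754.00)
P5 → Outer (d²=292301428.00)
P6 → Outer (d²=1195398802.00)
P7 → South (d²=237064.00)
P8 → Mid (d²=1006490376.00)

Lower, Outer, Central, Lower, Outer, Outer, South, Mid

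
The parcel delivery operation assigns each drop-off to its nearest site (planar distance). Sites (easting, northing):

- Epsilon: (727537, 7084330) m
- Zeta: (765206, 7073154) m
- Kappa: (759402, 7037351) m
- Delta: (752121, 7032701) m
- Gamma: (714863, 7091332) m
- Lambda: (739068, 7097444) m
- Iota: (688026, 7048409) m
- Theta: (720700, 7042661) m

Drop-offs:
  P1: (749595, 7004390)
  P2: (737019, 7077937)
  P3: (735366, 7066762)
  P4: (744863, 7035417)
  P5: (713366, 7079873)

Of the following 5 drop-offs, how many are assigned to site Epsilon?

P1 → Delta
P2 → Epsilon
P3 → Epsilon
P4 → Delta
P5 → Gamma
2 of the 5 go to Epsilon.

2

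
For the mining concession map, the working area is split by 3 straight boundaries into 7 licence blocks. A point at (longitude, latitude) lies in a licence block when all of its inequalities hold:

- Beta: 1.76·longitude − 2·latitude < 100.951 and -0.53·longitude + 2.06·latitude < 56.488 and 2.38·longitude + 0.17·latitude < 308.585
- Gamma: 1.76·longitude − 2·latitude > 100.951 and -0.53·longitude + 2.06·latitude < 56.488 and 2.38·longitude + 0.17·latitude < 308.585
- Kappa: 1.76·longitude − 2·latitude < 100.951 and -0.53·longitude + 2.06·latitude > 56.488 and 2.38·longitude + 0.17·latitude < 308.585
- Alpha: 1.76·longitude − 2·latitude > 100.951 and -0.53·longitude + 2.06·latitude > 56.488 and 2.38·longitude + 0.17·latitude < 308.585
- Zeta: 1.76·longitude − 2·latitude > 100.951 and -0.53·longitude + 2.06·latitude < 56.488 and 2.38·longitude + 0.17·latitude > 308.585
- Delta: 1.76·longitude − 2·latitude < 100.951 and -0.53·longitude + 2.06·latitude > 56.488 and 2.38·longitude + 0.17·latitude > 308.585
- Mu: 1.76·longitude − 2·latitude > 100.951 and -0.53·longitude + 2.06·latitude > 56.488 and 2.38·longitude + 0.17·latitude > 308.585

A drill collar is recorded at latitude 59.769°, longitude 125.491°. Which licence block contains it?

1.76·125.491 − 2·59.769 = 101.326, which is > 100.951
-0.53·125.491 + 2.06·59.769 = 56.614, which is > 56.488
2.38·125.491 + 0.17·59.769 = 308.829, which is > 308.585
This sign pattern matches Mu.

Mu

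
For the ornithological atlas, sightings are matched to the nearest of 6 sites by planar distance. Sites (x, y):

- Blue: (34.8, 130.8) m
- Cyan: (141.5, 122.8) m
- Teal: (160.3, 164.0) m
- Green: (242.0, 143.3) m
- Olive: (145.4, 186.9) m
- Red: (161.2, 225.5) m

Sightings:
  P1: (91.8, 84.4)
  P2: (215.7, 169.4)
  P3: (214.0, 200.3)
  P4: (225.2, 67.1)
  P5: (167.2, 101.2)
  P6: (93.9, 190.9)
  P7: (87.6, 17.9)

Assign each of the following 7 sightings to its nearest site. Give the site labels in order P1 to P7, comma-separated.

Cyan, Green, Red, Green, Cyan, Olive, Cyan

P1 → Cyan (d²=3944.65)
P2 → Green (d²=1372.90)
P3 → Red (d²=3422.88)
P4 → Green (d²=6088.68)
P5 → Cyan (d²=1127.05)
P6 → Olive (d²=2668.25)
P7 → Cyan (d²=13909.22)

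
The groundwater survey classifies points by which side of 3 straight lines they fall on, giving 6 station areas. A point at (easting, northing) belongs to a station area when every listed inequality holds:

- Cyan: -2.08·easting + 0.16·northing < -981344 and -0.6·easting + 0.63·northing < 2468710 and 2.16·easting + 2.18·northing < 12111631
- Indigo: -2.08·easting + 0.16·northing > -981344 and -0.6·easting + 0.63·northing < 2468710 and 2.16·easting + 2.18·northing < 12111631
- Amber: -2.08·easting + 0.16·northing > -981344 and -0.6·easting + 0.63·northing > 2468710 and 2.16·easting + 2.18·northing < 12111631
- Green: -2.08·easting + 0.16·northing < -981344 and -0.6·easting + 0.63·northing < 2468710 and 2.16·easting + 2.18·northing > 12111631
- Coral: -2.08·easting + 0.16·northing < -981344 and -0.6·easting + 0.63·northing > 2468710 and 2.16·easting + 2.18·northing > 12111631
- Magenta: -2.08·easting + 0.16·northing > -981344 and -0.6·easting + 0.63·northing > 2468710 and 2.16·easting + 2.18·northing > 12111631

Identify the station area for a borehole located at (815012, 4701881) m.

Amber

-2.08·815012 + 0.16·4701881 = -942924.000, which is > -981344
-0.6·815012 + 0.63·4701881 = 2473177.830, which is > 2468710
2.16·815012 + 2.18·4701881 = 12010526.500, which is < 12111631
This sign pattern matches Amber.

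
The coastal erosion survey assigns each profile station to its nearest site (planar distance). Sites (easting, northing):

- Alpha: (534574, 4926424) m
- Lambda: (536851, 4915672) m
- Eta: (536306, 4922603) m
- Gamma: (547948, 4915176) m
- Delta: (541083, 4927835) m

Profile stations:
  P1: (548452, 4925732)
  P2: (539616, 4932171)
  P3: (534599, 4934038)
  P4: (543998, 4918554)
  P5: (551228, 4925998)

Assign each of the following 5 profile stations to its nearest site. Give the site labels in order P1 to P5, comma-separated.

P1 → Delta (d²=58724770.00)
P2 → Delta (d²=20952985.00)
P3 → Alpha (d²=57973621.00)
P4 → Gamma (d²=27013384.00)
P5 → Delta (d²=106295594.00)

Delta, Delta, Alpha, Gamma, Delta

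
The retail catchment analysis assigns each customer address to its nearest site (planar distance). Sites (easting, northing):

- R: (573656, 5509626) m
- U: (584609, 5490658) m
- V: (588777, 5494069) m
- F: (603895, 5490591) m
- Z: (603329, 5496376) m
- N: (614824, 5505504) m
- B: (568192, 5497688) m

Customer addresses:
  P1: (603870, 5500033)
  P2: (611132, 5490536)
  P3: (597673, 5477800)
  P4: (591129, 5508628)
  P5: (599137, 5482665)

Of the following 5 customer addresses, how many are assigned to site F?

P1 → Z
P2 → F
P3 → F
P4 → V
P5 → F
3 of the 5 go to F.

3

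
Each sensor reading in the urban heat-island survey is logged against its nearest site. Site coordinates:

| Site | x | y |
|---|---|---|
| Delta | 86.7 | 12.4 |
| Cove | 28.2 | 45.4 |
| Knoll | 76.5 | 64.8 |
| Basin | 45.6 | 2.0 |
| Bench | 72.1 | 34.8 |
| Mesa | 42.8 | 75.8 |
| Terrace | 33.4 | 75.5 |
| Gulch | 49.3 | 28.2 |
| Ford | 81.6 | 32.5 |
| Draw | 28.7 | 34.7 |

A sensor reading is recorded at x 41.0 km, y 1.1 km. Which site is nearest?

Basin

Squared distances to each site:
Delta: 2216.180; Cove: 2126.330; Knoll: 5317.940; Basin: 21.970; Bench: 2102.900; Mesa: 5583.330; Terrace: 5593.120; Gulch: 803.300; Ford: 2634.320; Draw: 1280.250.
Minimum at Basin.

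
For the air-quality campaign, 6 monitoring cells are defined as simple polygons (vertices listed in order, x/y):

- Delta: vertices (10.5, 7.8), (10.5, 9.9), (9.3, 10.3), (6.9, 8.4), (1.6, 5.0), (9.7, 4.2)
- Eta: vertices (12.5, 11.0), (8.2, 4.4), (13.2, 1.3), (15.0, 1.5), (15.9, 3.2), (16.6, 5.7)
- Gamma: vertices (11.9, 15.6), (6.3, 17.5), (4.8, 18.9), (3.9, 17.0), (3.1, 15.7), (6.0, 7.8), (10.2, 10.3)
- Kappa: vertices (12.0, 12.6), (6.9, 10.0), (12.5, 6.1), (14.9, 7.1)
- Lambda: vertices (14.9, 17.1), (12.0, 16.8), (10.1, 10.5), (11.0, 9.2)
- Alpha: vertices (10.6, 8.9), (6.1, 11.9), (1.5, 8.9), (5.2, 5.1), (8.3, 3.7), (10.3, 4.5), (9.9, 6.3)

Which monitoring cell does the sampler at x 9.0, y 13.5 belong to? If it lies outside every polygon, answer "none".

Cast a ray rightward from (9.0, 13.5). For each polygon, the edges (by vertex number in listed order) whose endpoints lie on opposite sides of y = 13.5, where each meets that height, and whether that is right or left of the point:
Delta: no edge straddles that height → 0 crossings.
Eta: no edge straddles that height → 0 crossings.
Gamma: 5–6 at x≈3.91 (left), 7–1 at x≈11.23 (right) → 1 crossing.
Kappa: no edge straddles that height → 0 crossings.
Lambda: 2–3 at x≈11.00 (right), 4–1 at x≈13.12 (right) → 2 crossings.
Alpha: no edge straddles that height → 0 crossings.
Only Gamma has an odd count, so the point is inside Gamma.

Gamma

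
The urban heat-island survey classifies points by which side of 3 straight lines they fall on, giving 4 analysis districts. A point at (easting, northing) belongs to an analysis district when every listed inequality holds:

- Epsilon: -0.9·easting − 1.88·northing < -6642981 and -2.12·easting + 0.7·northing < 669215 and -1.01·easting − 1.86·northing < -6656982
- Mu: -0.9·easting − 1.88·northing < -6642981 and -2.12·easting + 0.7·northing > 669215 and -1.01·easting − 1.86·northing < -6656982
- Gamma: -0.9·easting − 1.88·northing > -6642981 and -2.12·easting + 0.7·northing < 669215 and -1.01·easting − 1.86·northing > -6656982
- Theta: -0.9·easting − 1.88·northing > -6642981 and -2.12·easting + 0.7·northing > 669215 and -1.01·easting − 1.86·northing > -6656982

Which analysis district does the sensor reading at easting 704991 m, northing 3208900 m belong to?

Mu

-0.9·704991 − 1.88·3208900 = -6667223.900, which is < -6642981
-2.12·704991 + 0.7·3208900 = 751649.080, which is > 669215
-1.01·704991 − 1.86·3208900 = -6680594.910, which is < -6656982
This sign pattern matches Mu.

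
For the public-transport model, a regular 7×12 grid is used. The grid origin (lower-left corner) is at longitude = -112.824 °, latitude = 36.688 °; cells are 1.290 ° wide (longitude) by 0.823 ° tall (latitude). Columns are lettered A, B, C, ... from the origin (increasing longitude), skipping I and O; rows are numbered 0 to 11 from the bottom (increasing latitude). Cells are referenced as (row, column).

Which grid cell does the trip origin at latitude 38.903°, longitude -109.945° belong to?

(2, C)

Column index: ⌊(-109.945 − -112.824) / 1.290⌋ = ⌊2.232⌋ = 2 → column C
Row offset from origin: ⌊(38.903 − 36.688) / 0.823⌋ = ⌊2.691⌋ = 2 → row 2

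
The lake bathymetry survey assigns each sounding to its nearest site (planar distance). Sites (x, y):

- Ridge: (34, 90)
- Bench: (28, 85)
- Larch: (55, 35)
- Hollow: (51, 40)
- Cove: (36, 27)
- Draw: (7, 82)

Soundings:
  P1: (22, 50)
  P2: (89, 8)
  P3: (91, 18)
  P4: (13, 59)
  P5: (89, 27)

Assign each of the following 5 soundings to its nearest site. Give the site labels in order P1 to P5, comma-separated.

Cove, Larch, Larch, Draw, Larch

P1 → Cove (d²=725.00)
P2 → Larch (d²=1885.00)
P3 → Larch (d²=1585.00)
P4 → Draw (d²=565.00)
P5 → Larch (d²=1220.00)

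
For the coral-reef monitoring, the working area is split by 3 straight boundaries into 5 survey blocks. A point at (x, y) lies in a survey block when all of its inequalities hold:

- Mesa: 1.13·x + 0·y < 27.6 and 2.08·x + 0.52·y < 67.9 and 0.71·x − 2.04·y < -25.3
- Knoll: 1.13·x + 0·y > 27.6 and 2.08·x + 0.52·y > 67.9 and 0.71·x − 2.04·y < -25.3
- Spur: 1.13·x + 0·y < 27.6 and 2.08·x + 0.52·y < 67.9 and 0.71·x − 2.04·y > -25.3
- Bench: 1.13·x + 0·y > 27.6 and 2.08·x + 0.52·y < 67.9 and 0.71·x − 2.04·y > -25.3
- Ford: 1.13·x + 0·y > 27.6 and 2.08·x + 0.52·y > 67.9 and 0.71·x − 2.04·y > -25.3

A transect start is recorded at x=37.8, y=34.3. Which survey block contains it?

Knoll

1.13·37.8 + 0·34.3 = 42.714, which is > 27.6
2.08·37.8 + 0.52·34.3 = 96.460, which is > 67.9
0.71·37.8 − 2.04·34.3 = -43.134, which is < -25.3
This sign pattern matches Knoll.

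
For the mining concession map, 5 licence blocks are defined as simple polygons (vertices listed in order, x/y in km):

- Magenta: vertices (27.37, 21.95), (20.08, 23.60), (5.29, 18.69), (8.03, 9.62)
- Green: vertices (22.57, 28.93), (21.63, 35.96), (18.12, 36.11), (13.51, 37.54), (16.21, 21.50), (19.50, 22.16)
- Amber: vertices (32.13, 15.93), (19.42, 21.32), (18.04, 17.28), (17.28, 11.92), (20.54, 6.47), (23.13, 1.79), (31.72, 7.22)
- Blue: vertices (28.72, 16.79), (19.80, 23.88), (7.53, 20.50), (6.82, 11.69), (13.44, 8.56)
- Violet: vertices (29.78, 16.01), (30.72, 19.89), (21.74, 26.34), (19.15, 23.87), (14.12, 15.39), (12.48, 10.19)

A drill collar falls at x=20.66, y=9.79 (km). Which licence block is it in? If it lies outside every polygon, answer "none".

Cast a ray rightward from (20.66, 9.79). For each polygon, the edges (by vertex number in listed order) whose endpoints lie on opposite sides of y = 9.79, where each meets that height, and whether that is right or left of the point:
Magenta: 3–4 at x≈7.979 (left), 4–1 at x≈8.297 (left) → 0 crossings.
Green: no edge straddles that height → 0 crossings.
Amber: 4–5 at x≈18.554 (left), 7–1 at x≈31.841 (right) → 1 crossing.
Blue: 4–5 at x≈10.839 (left), 5–1 at x≈15.724 (left) → 0 crossings.
Violet: no edge straddles that height → 0 crossings.
Only Amber has an odd count, so the point is inside Amber.

Amber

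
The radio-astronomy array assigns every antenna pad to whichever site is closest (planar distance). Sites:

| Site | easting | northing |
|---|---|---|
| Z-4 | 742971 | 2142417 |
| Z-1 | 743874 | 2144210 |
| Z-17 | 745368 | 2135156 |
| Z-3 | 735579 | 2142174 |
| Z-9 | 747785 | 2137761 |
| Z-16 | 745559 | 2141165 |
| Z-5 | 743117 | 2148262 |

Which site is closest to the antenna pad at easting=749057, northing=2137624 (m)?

Squared distances to each site:
Z-4: 60012245.000; Z-1: 70238885.000; Z-17: 19699745.000; Z-3: 202358984.000; Z-9: 1636753.000; Z-16: 24774685.000; Z-5: 148450644.000.
Minimum at Z-9.

Z-9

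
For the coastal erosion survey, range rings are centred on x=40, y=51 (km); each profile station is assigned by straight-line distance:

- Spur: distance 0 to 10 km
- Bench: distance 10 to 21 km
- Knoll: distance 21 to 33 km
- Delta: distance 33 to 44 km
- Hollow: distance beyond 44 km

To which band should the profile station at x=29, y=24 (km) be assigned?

Knoll

Distance = √((29−40)² + (24−51)²) = √(121.000 + 729.000) = 29.155 km.
21 ≤ 29.155 < 33 → Knoll.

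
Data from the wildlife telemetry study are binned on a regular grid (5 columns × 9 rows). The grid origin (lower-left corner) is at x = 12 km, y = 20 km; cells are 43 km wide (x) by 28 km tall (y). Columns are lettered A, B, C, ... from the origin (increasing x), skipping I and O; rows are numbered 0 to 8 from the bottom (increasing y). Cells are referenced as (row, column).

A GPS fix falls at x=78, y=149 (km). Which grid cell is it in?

Column index: ⌊(78 − 12) / 43⌋ = ⌊1.535⌋ = 1 → column B
Row offset from origin: ⌊(149 − 20) / 28⌋ = ⌊4.607⌋ = 4 → row 4

(4, B)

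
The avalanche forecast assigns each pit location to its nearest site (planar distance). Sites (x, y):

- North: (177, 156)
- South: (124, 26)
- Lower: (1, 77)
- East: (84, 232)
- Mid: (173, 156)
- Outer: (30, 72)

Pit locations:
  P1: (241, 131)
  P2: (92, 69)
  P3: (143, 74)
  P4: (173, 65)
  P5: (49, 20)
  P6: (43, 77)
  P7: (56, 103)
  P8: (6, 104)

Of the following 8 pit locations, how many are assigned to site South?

P1 → North
P2 → South
P3 → South
P4 → South
P5 → Outer
P6 → Outer
P7 → Outer
P8 → Lower
3 of the 8 go to South.

3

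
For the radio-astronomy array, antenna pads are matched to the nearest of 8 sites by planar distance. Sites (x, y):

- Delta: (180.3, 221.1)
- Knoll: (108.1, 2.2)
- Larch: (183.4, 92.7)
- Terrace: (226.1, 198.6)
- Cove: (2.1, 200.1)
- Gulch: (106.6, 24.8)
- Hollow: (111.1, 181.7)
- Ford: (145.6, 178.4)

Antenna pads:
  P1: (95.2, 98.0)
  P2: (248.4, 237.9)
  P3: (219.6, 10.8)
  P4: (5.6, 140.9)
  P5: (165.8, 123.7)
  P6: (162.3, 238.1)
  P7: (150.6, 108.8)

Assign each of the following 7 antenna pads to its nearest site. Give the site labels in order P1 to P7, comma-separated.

Gulch, Terrace, Larch, Cove, Larch, Delta, Larch

P1 → Gulch (d²=5488.20)
P2 → Terrace (d²=2041.78)
P3 → Larch (d²=8018.05)
P4 → Cove (d²=3516.89)
P5 → Larch (d²=1270.76)
P6 → Delta (d²=613.00)
P7 → Larch (d²=1335.05)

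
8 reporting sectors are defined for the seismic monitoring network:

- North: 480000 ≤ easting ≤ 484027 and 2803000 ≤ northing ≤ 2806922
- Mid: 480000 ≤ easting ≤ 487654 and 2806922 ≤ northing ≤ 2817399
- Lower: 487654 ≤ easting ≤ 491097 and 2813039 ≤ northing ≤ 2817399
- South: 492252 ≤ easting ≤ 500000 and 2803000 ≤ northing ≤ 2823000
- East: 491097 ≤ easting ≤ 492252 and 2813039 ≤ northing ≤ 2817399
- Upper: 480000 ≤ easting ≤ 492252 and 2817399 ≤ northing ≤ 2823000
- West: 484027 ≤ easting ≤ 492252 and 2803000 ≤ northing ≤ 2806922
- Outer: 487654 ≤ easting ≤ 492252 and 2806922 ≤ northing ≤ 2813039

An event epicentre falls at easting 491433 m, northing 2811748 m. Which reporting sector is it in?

The point has easting = 491433 and northing = 2811748.
Only Outer satisfies 487654 ≤ easting ≤ 492252 and 2806922 ≤ northing ≤ 2813039.

Outer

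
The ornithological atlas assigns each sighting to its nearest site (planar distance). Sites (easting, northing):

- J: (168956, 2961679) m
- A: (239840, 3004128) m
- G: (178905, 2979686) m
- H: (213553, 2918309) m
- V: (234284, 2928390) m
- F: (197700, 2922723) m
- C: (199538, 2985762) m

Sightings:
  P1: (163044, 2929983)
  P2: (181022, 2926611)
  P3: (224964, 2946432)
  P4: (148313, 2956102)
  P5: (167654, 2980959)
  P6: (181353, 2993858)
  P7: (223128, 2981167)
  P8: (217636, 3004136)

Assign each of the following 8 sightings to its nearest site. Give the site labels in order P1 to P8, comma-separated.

J, F, V, J, G, G, C, A

P1 → J (d²=1039588160.00)
P2 → F (d²=293272228.00)
P3 → V (d²=412376164.00)
P4 → J (d²=457236378.00)
P5 → G (d²=128205530.00)
P6 → G (d²=206838288.00)
P7 → C (d²=577602125.00)
P8 → A (d²=493017680.00)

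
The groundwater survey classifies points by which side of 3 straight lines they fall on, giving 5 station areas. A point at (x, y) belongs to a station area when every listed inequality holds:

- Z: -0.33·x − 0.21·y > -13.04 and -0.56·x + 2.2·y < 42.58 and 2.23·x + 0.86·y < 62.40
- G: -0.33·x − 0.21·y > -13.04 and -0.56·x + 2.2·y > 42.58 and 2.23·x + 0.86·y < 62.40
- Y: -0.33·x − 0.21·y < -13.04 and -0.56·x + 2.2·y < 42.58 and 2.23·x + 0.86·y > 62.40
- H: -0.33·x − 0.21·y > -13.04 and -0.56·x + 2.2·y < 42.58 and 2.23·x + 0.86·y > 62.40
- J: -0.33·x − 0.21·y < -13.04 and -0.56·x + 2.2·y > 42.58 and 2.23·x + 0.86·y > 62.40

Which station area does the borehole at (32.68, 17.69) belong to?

-0.33·32.68 − 0.21·17.69 = -14.499, which is < -13.04
-0.56·32.68 + 2.2·17.69 = 20.617, which is < 42.58
2.23·32.68 + 0.86·17.69 = 88.090, which is > 62.40
This sign pattern matches Y.

Y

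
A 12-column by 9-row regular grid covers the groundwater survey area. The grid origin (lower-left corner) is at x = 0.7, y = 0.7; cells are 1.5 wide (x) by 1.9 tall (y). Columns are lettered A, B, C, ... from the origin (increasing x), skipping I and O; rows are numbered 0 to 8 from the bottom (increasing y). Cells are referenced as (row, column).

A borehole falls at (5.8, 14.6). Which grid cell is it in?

Column index: ⌊(5.8 − 0.7) / 1.5⌋ = ⌊3.400⌋ = 3 → column D
Row offset from origin: ⌊(14.6 − 0.7) / 1.9⌋ = ⌊7.316⌋ = 7 → row 7

(7, D)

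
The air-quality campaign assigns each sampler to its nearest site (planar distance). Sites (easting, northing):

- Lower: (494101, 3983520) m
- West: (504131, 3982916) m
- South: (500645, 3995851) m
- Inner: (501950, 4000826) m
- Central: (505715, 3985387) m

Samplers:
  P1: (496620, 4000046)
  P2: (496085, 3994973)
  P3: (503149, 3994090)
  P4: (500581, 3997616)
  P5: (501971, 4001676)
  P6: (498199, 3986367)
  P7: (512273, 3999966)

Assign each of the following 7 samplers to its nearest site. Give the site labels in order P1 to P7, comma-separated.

P1 → Inner (d²=29017300.00)
P2 → South (d²=21564484.00)
P3 → South (d²=9371137.00)
P4 → South (d²=3119321.00)
P5 → Inner (d²=722941.00)
P6 → Lower (d²=24899013.00)
P7 → Inner (d²=107303929.00)

Inner, South, South, South, Inner, Lower, Inner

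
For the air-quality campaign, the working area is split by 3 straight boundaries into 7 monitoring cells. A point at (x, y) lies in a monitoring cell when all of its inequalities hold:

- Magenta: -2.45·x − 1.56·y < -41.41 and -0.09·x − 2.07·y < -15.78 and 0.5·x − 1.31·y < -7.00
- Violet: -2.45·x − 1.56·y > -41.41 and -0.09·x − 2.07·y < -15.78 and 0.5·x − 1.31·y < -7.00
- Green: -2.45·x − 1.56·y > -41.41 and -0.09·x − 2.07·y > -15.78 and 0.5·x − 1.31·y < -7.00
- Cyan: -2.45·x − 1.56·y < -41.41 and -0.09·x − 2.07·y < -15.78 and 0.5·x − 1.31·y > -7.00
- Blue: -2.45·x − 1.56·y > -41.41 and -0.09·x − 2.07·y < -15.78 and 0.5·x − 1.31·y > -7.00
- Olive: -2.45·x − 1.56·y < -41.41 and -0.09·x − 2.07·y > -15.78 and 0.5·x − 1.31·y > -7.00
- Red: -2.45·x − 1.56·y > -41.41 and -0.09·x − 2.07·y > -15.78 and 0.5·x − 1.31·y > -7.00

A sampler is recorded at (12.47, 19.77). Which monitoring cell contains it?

-2.45·12.47 − 1.56·19.77 = -61.393, which is < -41.41
-0.09·12.47 − 2.07·19.77 = -42.046, which is < -15.78
0.5·12.47 − 1.31·19.77 = -19.664, which is < -7.00
This sign pattern matches Magenta.

Magenta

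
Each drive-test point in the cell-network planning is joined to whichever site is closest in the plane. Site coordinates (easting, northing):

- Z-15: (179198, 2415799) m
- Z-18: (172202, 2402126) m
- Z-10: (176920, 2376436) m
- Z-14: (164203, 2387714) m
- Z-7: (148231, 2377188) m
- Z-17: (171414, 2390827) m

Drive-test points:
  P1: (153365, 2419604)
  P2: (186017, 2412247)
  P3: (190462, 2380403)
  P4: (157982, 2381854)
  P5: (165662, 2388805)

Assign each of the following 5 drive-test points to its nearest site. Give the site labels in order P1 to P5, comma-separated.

Z-18, Z-15, Z-10, Z-14, Z-14

P1 → Z-18 (d²=660313053.00)
P2 → Z-15 (d²=59115465.00)
P3 → Z-10 (d²=199122853.00)
P4 → Z-14 (d²=73040441.00)
P5 → Z-14 (d²=3318962.00)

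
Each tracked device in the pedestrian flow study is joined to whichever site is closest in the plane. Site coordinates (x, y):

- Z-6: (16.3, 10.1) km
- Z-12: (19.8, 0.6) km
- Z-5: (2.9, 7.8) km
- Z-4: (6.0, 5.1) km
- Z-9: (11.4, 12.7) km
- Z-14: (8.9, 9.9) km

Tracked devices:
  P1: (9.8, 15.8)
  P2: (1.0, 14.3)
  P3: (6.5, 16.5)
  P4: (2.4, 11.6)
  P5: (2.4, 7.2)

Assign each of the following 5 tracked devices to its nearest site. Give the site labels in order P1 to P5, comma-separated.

P1 → Z-9 (d²=12.17)
P2 → Z-5 (d²=45.86)
P3 → Z-9 (d²=38.45)
P4 → Z-5 (d²=14.69)
P5 → Z-5 (d²=0.61)

Z-9, Z-5, Z-9, Z-5, Z-5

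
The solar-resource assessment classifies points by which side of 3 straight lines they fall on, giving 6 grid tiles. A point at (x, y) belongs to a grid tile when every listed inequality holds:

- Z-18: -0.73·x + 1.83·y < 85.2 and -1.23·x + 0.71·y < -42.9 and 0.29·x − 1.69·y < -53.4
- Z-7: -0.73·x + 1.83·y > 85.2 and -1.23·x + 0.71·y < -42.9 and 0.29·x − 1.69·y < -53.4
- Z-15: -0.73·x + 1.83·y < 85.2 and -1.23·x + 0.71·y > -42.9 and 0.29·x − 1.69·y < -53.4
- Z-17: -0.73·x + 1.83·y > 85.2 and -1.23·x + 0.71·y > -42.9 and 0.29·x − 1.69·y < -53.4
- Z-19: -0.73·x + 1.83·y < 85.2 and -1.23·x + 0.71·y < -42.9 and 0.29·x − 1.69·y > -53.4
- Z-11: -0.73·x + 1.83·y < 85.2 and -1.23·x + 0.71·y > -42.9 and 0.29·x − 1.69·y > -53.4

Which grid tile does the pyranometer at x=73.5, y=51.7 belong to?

-0.73·73.5 + 1.83·51.7 = 40.956, which is < 85.2
-1.23·73.5 + 0.71·51.7 = -53.698, which is < -42.9
0.29·73.5 − 1.69·51.7 = -66.058, which is < -53.4
This sign pattern matches Z-18.

Z-18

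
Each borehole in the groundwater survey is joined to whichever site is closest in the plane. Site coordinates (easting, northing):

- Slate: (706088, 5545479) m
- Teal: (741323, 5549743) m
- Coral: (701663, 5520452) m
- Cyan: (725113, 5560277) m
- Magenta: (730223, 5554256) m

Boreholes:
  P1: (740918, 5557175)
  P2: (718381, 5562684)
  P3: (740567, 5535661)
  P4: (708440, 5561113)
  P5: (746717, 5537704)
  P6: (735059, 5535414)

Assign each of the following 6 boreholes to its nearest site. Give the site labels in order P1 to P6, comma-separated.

Teal, Cyan, Teal, Slate, Teal, Teal

P1 → Teal (d²=55398649.00)
P2 → Cyan (d²=51113473.00)
P3 → Teal (d²=198874260.00)
P4 → Slate (d²=249953860.00)
P5 → Teal (d²=174032757.00)
P6 → Teal (d²=244557937.00)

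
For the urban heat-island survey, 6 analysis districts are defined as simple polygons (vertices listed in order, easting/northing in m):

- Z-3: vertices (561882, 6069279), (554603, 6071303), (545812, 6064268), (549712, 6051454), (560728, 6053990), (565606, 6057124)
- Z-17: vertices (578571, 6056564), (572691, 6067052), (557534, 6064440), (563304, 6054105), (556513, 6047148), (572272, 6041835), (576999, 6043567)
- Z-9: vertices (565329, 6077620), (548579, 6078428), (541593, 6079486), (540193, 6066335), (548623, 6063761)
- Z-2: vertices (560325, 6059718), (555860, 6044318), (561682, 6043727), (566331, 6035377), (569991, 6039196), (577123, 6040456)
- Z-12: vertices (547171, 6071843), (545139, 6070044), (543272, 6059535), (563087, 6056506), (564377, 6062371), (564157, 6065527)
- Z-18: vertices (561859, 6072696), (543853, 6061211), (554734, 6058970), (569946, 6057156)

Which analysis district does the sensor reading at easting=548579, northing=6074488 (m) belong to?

Z-9

Cast a ray rightward from (548579, 6074488). For each polygon, the edges (by vertex number in listed order) whose endpoints lie on opposite sides of northing = 6074488, where each meets that height, and whether that is right or left of the point:
Z-3: no edge straddles that height → 0 crossings.
Z-17: no edge straddles that height → 0 crossings.
Z-9: 3–4 at easting≈541060.9 (left), 5–1 at easting≈561553.6 (right) → 1 crossing.
Z-2: no edge straddles that height → 0 crossings.
Z-12: no edge straddles that height → 0 crossings.
Z-18: no edge straddles that height → 0 crossings.
Only Z-9 has an odd count, so the point is inside Z-9.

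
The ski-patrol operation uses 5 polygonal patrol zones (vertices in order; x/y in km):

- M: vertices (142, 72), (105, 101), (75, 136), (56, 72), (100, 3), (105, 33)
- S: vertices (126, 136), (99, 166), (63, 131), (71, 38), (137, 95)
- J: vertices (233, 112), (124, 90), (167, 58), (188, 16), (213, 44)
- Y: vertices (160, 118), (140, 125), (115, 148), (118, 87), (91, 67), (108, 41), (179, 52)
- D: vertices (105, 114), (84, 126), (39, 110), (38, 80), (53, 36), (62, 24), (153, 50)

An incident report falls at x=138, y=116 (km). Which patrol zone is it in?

Cast a ray rightward from (138, 116). For each polygon, the edges (by vertex number in listed order) whose endpoints lie on opposite sides of y = 116, where each meets that height, and whether that is right or left of the point:
M: 2–3 at x≈92.1 (left), 3–4 at x≈69.1 (left) → 0 crossings.
S: 3–4 at x≈64.3 (left), 5–1 at x≈131.4 (left) → 0 crossings.
J: no edge straddles that height → 0 crossings.
Y: 3–4 at x≈116.6 (left), 7–1 at x≈160.6 (right) → 1 crossing.
D: 1–2 at x≈101.5 (left), 2–3 at x≈55.9 (left) → 0 crossings.
Only Y has an odd count, so the point is inside Y.

Y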